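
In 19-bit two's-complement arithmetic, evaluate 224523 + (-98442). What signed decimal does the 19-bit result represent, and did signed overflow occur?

224523 → 0110110110100001011
-98442 → 1100111111101110110
  0110110110100001011
+ 1100111111101110110
= 0011110110010000001  (discard carry-out 1)
Result 0011110110010000001: MSB = 0 → value 126081.
Addends have opposite signs, so signed overflow cannot occur.

126081; no overflow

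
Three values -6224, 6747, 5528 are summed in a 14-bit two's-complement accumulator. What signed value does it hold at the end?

-6224 + 6747 = 523 (00001000001011)
523 + 5528 = 6051 (01011110100011)

6051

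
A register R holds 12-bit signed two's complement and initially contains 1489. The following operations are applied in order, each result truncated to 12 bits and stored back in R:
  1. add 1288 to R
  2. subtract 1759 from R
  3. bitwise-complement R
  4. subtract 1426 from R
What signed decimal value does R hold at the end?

1651

Start: R = 1489 = 010111010001.
R = 1489 + 1288 = 2777; wraps to -1319 = 101011011001
R = -1319 − 1759 = -3078; wraps to 1018 = 001111111010
R = NOT 001111111010 = 110000000101 = -1019
R = -1019 − 1426 = -2445; wraps to 1651 = 011001110011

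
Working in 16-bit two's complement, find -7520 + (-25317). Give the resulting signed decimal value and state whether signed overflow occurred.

32699; overflow

-7520 → 1110001010100000
-25317 → 1001110100011011
  1110001010100000
+ 1001110100011011
= 0111111110111011  (discard carry-out 1)
Result 0111111110111011: MSB = 0 → value 32699.
Both addends are negative but the stored result is non-negative: signed overflow. The true value -7520 + (-25317) = -32837 lies outside [-32768, 32767].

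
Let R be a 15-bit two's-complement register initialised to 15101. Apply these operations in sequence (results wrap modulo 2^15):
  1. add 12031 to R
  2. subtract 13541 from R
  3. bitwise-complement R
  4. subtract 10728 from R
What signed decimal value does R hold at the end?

8448

Start: R = 15101 = 011101011111101.
R = 15101 + 12031 = 27132; wraps to -5636 = 110100111111100
R = -5636 − 13541 = -19177; wraps to 13591 = 011010100010111
R = NOT 011010100010111 = 100101011101000 = -13592
R = -13592 − 10728 = -24320; wraps to 8448 = 010000100000000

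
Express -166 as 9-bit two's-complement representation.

|-166| = 166 = 010100110 in 9 bits.
Invert the bits: 101011001. Add 1: 101011010.
Check: 101011010 reads as 346 − 512 = -166.

101011010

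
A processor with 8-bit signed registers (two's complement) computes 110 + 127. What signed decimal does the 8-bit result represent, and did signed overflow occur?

-19; overflow

110 → 01101110
127 → 01111111
  01101110
+ 01111111
= 11101101
Result 11101101: MSB = 1 → 237 − 256 = -19.
Both addends are non-negative but the stored result is negative: signed overflow. The true value 110 + 127 = 237 lies outside [-128, 127].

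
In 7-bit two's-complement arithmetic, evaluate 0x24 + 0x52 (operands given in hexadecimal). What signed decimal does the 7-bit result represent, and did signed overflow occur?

-10; no overflow

0x24 = 0100100 = 36 (signed)
0x52 = 1010010 = -46 (signed)
  0100100
+ 1010010
= 1110110
Result 1110110: MSB = 1 → 118 − 128 = -10.
Addends have opposite signs, so signed overflow cannot occur.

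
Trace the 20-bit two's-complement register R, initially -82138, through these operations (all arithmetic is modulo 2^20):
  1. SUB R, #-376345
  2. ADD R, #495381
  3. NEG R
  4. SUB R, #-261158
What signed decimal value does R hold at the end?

520146

Start: R = -82138 = 11101011111100100110.
R = -82138 − (-376345) = 294207 = 01000111110100111111
R = 294207 + 495381 = 789588; wraps to -258988 = 11000000110001010100
R = −(-258988) = 258988 = 00111111001110101100
R = 258988 − (-261158) = 520146 = 01111110111111010010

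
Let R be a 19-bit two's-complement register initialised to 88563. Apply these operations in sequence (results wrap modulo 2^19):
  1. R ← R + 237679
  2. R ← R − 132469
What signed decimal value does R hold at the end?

Start: R = 88563 = 0010101100111110011.
R = 88563 + 237679 = 326242; wraps to -198046 = 1001111101001100010
R = -198046 − 132469 = -330515; wraps to 193773 = 0101111010011101101

193773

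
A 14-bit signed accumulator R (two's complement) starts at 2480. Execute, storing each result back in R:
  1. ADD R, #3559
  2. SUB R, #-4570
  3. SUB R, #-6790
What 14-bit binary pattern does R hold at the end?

Start: R = 2480 = 00100110110000.
R = 2480 + 3559 = 6039 = 01011110010111
R = 6039 − (-4570) = 10609; wraps to -5775 = 10100101110001
R = -5775 − (-6790) = 1015 = 00001111110111

00001111110111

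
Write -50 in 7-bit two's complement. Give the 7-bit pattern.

|-50| = 50 = 0110010 in 7 bits.
Invert the bits: 1001101. Add 1: 1001110.
Check: 1001110 reads as 78 − 128 = -50.

1001110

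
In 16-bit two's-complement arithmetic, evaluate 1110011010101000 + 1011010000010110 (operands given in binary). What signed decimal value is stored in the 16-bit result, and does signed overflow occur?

1110011010101000 = -6488 (signed)
1011010000010110 = -19434 (signed)
  1110011010101000
+ 1011010000010110
= 1001101010111110  (discard carry-out 1)
Result 1001101010111110: MSB = 1 → 39614 − 65536 = -25922.
Both addends are negative and so is the stored result: no signed overflow.

-25922; no overflow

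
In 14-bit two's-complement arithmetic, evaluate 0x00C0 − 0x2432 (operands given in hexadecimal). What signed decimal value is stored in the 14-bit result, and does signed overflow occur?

7310; no overflow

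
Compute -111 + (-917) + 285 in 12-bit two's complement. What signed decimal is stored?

-743

-111 + (-917) = -1028 (101111111100)
-1028 + 285 = -743 (110100011001)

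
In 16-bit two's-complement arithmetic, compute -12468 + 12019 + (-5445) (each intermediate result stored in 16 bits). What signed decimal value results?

-5894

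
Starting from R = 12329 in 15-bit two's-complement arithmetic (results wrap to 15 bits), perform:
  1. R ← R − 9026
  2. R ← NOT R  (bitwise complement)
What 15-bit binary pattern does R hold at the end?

Start: R = 12329 = 011000000101001.
R = 12329 − 9026 = 3303 = 000110011100111
R = NOT 000110011100111 = 111001100011000 = -3304

111001100011000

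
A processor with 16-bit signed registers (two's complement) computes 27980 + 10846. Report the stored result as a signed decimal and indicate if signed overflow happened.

-26710; overflow

27980 → 0110110101001100
10846 → 0010101001011110
  0110110101001100
+ 0010101001011110
= 1001011110101010
Result 1001011110101010: MSB = 1 → 38826 − 65536 = -26710.
Both addends are non-negative but the stored result is negative: signed overflow. The true value 27980 + 10846 = 38826 lies outside [-32768, 32767].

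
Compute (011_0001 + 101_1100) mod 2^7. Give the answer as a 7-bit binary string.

0001101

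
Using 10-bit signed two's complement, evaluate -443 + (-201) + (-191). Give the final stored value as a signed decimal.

-443 + (-201) = -644 → wraps to 380 (0101111100)
380 + (-191) = 189 (0010111101)

189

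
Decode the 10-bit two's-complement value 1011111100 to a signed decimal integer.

MSB is 1, so the value is negative.
Invert: 0100000011. Add 1: 0100000100 = 260. So the value is −260.

-260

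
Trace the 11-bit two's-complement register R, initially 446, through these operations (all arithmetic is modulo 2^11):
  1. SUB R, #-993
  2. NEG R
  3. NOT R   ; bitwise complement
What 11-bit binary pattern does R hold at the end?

Start: R = 446 = 00110111110.
R = 446 − (-993) = 1439; wraps to -609 = 10110011111
R = −(-609) = 609 = 01001100001
R = NOT 01001100001 = 10110011110 = -610

10110011110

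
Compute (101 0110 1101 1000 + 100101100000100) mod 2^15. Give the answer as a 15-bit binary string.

  101011011011000
+ 100101100000100
= 010000111011100  (discard carry-out 1)

010000111011100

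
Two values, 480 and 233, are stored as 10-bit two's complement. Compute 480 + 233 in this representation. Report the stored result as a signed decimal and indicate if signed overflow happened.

-311; overflow

480 → 0111100000
233 → 0011101001
  0111100000
+ 0011101001
= 1011001001
Result 1011001001: MSB = 1 → 713 − 1024 = -311.
Both addends are non-negative but the stored result is negative: signed overflow. The true value 480 + 233 = 713 lies outside [-512, 511].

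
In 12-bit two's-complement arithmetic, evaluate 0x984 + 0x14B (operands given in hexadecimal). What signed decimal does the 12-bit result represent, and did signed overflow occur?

0x984 = 100110000100 = -1660 (signed)
0x14B = 000101001011 = 331 (signed)
  100110000100
+ 000101001011
= 101011001111
Result 101011001111: MSB = 1 → 2767 − 4096 = -1329.
Addends have opposite signs, so signed overflow cannot occur.

-1329; no overflow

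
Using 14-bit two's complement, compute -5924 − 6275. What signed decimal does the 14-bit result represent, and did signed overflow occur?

-5924 → 10100011011100
6275 → 01100010000011
Subtract via negate-and-add: invert 01100010000011 + 1 = 10011101111101 (i.e. -6275).
  10100011011100
+ 10011101111101
= 01000001011001  (discard carry-out 1)
Result 01000001011001: MSB = 0 → value 4185.
Both addends (after negating the subtrahend) are negative but the stored result is non-negative: signed overflow. The true value -5924 − 6275 = -12199 lies outside [-8192, 8191].

4185; overflow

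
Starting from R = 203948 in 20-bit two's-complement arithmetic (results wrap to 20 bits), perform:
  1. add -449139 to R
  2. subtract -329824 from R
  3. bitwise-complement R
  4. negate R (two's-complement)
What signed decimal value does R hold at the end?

84634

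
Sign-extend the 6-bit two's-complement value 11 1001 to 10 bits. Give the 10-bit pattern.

1111111001

MSB of 111001 is 1; replicate it into the new high bits.
1111|111001 → 1111111001 (still -7).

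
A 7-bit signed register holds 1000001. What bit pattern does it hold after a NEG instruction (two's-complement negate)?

0111111

Invert: 0111110. Add 1: 0111111.
Check: 1000001 = -63, 0111111 = 63.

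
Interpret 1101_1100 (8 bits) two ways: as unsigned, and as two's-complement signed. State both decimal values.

unsigned = 220, signed = -36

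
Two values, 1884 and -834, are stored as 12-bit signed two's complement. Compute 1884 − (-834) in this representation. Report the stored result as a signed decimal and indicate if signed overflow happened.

-1378; overflow

1884 → 011101011100
-834 → 110010111110
Subtract via negate-and-add: invert 110010111110 + 1 = 001101000010 (i.e. 834).
  011101011100
+ 001101000010
= 101010011110
Result 101010011110: MSB = 1 → 2718 − 4096 = -1378.
Both addends (after negating the subtrahend) are non-negative but the stored result is negative: signed overflow. The true value 1884 − (-834) = 2718 lies outside [-2048, 2047].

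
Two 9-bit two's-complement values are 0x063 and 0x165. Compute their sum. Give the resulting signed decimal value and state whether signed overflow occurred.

-56; no overflow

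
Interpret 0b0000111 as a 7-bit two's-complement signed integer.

7

MSB is 0, so the value is non-negative: 0000111 = 7.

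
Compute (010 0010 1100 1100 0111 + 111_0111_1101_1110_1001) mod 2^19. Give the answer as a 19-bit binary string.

0011010101010110000

  0100010110011000111
+ 1110111110111101001
= 0011010101010110000  (discard carry-out 1)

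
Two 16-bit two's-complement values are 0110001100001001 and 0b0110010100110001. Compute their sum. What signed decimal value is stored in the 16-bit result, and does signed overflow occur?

0110001100001001 = 25353 (signed)
0b0110010100110001 → 0110010100110001 = 25905 (signed)
  0110001100001001
+ 0110010100110001
= 1100100000111010
Result 1100100000111010: MSB = 1 → 51258 − 65536 = -14278.
Both addends are non-negative but the stored result is negative: signed overflow. The true value 25353 + 25905 = 51258 lies outside [-32768, 32767].

-14278; overflow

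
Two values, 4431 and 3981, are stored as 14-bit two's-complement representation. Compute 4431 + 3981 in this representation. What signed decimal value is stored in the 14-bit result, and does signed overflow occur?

4431 → 01000101001111
3981 → 00111110001101
  01000101001111
+ 00111110001101
= 10000011011100
Result 10000011011100: MSB = 1 → 8412 − 16384 = -7972.
Both addends are non-negative but the stored result is negative: signed overflow. The true value 4431 + 3981 = 8412 lies outside [-8192, 8191].

-7972; overflow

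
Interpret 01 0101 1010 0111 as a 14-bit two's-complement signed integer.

MSB is 0, so the value is non-negative: 01010110100111 = 5543.

5543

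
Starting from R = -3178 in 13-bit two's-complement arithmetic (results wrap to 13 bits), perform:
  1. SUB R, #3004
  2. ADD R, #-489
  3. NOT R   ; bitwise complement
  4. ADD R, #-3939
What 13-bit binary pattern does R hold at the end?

0101010101011

Start: R = -3178 = 1001110010110.
R = -3178 − 3004 = -6182; wraps to 2010 = 0011111011010
R = 2010 + (-489) = 1521 = 0010111110001
R = NOT 0010111110001 = 1101000001110 = -1522
R = -1522 + (-3939) = -5461; wraps to 2731 = 0101010101011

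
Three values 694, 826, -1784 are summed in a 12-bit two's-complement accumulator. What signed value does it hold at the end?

-264

694 + 826 = 1520 (010111110000)
1520 + (-1784) = -264 (111011111000)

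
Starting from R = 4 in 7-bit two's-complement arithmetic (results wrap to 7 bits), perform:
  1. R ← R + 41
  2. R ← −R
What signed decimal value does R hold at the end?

-45

Start: R = 4 = 0000100.
R = 4 + 41 = 45 = 0101101
R = −(45) = -45 = 1010011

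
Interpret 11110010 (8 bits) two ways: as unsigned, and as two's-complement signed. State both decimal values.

unsigned = 242, signed = -14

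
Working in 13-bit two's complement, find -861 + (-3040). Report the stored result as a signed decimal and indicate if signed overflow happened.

-861 → 1110010100011
-3040 → 1010000100000
  1110010100011
+ 1010000100000
= 1000011000011  (discard carry-out 1)
Result 1000011000011: MSB = 1 → 4291 − 8192 = -3901.
Both addends are negative and so is the stored result: no signed overflow.

-3901; no overflow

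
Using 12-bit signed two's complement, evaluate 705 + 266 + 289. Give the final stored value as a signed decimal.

705 + 266 = 971 (001111001011)
971 + 289 = 1260 (010011101100)

1260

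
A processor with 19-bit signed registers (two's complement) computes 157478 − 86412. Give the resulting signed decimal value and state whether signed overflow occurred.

157478 → 0100110011100100110
86412 → 0010101000110001100
Subtract via negate-and-add: invert 0010101000110001100 + 1 = 1101010111001110100 (i.e. -86412).
  0100110011100100110
+ 1101010111001110100
= 0010001010110011010  (discard carry-out 1)
Result 0010001010110011010: MSB = 0 → value 71066.
Addends (after negating the subtrahend) have opposite signs, so signed overflow cannot occur.

71066; no overflow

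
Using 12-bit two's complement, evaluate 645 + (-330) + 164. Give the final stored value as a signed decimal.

479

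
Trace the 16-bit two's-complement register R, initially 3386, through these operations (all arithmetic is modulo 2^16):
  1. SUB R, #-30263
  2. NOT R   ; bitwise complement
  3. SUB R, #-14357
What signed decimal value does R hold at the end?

Start: R = 3386 = 0000110100111010.
R = 3386 − (-30263) = 33649; wraps to -31887 = 1000001101110001
R = NOT 1000001101110001 = 0111110010001110 = 31886
R = 31886 − (-14357) = 46243; wraps to -19293 = 1011010010100011

-19293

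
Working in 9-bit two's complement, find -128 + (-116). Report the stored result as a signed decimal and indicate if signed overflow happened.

-128 → 110000000
-116 → 110001100
  110000000
+ 110001100
= 100001100  (discard carry-out 1)
Result 100001100: MSB = 1 → 268 − 512 = -244.
Both addends are negative and so is the stored result: no signed overflow.

-244; no overflow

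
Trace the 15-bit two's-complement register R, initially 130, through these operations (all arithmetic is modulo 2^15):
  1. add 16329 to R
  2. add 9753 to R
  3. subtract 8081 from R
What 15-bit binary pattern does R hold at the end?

Start: R = 130 = 000000010000010.
R = 130 + 16329 = 16459; wraps to -16309 = 100000001001011
R = -16309 + 9753 = -6556 = 110011001100100
R = -6556 − 8081 = -14637 = 100011011010011

100011011010011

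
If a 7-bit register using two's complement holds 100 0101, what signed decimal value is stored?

-59

MSB is 1, so the value is negative.
Unsigned reading: 69. Subtract 2^7 = 128: 69 − 128 = -59.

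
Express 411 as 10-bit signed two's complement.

411 is non-negative, so write it directly in 10 bits: 0110011011.

0110011011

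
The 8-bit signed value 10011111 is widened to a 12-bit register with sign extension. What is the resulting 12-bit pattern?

111110011111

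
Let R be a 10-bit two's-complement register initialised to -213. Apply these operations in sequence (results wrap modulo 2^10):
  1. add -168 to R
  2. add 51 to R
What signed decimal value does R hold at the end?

Start: R = -213 = 1100101011.
R = -213 + (-168) = -381 = 1010000011
R = -381 + 51 = -330 = 1010110110

-330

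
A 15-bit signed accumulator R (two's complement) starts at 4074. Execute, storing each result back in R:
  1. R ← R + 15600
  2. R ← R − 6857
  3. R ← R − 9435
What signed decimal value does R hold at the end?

Start: R = 4074 = 000111111101010.
R = 4074 + 15600 = 19674; wraps to -13094 = 100110011011010
R = -13094 − 6857 = -19951; wraps to 12817 = 011001000010001
R = 12817 − 9435 = 3382 = 000110100110110

3382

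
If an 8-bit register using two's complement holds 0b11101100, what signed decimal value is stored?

MSB is 1, so the value is negative.
Invert: 00010011. Add 1: 00010100 = 20. So the value is −20.

-20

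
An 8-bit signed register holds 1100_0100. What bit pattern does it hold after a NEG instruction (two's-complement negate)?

00111100

Invert: 00111011. Add 1: 00111100.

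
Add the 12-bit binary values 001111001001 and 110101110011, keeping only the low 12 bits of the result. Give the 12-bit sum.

000100111100

  001111001001
+ 110101110011
= 000100111100  (discard carry-out 1)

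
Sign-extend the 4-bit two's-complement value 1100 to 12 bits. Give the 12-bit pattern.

MSB of 1100 is 1; replicate it into the new high bits.
11111111|1100 → 111111111100 (still -4).

111111111100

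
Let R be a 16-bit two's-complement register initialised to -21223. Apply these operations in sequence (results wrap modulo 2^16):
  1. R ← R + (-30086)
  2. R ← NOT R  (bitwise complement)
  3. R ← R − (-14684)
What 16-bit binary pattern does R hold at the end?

0000000111001000

Start: R = -21223 = 1010110100011001.
R = -21223 + (-30086) = -51309; wraps to 14227 = 0011011110010011
R = NOT 0011011110010011 = 1100100001101100 = -14228
R = -14228 − (-14684) = 456 = 0000000111001000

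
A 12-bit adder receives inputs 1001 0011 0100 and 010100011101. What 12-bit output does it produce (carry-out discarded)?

111001010001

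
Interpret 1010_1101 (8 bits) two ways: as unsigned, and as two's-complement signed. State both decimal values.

Unsigned: 10101101 = 173.
Signed: MSB=1 → 173 − 256 = -83.

unsigned = 173, signed = -83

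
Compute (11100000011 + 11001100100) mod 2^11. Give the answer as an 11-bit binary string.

  11100000011
+ 11001100100
= 10101100111  (discard carry-out 1)

10101100111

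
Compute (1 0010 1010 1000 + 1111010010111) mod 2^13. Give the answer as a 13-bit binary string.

1000100111111

  1001010101000
+ 1111010010111
= 1000100111111  (discard carry-out 1)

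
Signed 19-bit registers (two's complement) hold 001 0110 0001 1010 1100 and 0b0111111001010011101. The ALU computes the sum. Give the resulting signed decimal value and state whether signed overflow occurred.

-175031; overflow

001 0110 0001 1010 1100 → 0010110000110101100 = 90540 (signed)
0b0111111001010011101 → 0111111001010011101 = 258717 (signed)
  0010110000110101100
+ 0111111001010011101
= 1010101010001001001
Result 1010101010001001001: MSB = 1 → 349257 − 524288 = -175031.
Both addends are non-negative but the stored result is negative: signed overflow. The true value 90540 + 258717 = 349257 lies outside [-262144, 262143].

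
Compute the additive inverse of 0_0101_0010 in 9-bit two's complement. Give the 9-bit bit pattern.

Invert: 110101101. Add 1: 110101110.
Check: 001010010 = 82, 110101110 = -82.

110101110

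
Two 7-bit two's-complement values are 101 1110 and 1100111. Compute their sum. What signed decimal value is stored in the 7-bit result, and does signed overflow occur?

-59; no overflow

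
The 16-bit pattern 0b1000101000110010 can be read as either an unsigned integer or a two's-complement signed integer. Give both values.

Unsigned: 1000101000110010 = 35378.
Signed: MSB=1 → 35378 − 65536 = -30158.

unsigned = 35378, signed = -30158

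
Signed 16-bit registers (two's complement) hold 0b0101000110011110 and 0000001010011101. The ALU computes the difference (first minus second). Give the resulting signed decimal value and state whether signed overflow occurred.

20225; no overflow

0b0101000110011110 → 0101000110011110 = 20894 (signed)
0000001010011101 = 669 (signed)
Subtract via negate-and-add: invert 0000001010011101 + 1 = 1111110101100011 (i.e. -669).
  0101000110011110
+ 1111110101100011
= 0100111100000001  (discard carry-out 1)
Result 0100111100000001: MSB = 0 → value 20225.
Addends (after negating the subtrahend) have opposite signs, so signed overflow cannot occur.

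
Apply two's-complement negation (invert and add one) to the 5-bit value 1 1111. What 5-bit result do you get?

00001

Invert: 00000. Add 1: 00001.
Check: 11111 = -1, 00001 = 1.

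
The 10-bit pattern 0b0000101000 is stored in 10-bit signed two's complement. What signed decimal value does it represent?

40

MSB is 0, so the value is non-negative: 0000101000 = 40.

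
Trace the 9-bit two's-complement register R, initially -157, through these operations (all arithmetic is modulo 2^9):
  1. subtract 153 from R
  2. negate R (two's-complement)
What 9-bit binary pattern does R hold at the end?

100110110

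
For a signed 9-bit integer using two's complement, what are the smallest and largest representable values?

Minimum: −2^8 = -256.
Maximum: 2^8 − 1 = 255.

min = -256, max = 255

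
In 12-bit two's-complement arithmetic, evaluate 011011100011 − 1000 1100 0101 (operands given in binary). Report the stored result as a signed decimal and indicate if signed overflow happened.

-482; overflow

011011100011 = 1763 (signed)
1000 1100 0101 → 100011000101 = -1851 (signed)
Subtract via negate-and-add: invert 100011000101 + 1 = 011100111011 (i.e. 1851).
  011011100011
+ 011100111011
= 111000011110
Result 111000011110: MSB = 1 → 3614 − 4096 = -482.
Both addends (after negating the subtrahend) are non-negative but the stored result is negative: signed overflow. The true value 1763 − (-1851) = 3614 lies outside [-2048, 2047].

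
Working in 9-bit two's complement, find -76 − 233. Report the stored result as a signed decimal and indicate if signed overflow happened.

203; overflow

-76 → 110110100
233 → 011101001
Subtract via negate-and-add: invert 011101001 + 1 = 100010111 (i.e. -233).
  110110100
+ 100010111
= 011001011  (discard carry-out 1)
Result 011001011: MSB = 0 → value 203.
Both addends (after negating the subtrahend) are negative but the stored result is non-negative: signed overflow. The true value -76 − 233 = -309 lies outside [-256, 255].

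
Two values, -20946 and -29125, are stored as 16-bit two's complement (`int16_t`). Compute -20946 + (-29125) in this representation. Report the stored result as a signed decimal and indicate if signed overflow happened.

15465; overflow

-20946 → 1010111000101110
-29125 → 1000111000111011
  1010111000101110
+ 1000111000111011
= 0011110001101001  (discard carry-out 1)
Result 0011110001101001: MSB = 0 → value 15465.
Both addends are negative but the stored result is non-negative: signed overflow. The true value -20946 + (-29125) = -50071 lies outside [-32768, 32767].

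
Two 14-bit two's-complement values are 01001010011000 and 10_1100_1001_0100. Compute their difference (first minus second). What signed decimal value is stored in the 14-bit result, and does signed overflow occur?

-6652; overflow

01001010011000 = 4760 (signed)
10_1100_1001_0100 → 10110010010100 = -4972 (signed)
Subtract via negate-and-add: invert 10110010010100 + 1 = 01001101101100 (i.e. 4972).
  01001010011000
+ 01001101101100
= 10011000000100
Result 10011000000100: MSB = 1 → 9732 − 16384 = -6652.
Both addends (after negating the subtrahend) are non-negative but the stored result is negative: signed overflow. The true value 4760 − (-4972) = 9732 lies outside [-8192, 8191].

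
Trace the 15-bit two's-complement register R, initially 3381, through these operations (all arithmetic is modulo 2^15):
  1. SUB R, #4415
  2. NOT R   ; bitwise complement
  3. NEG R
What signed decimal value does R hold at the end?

-1033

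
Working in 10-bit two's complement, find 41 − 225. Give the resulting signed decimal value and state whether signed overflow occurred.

-184; no overflow

41 → 0000101001
225 → 0011100001
Subtract via negate-and-add: invert 0011100001 + 1 = 1100011111 (i.e. -225).
  0000101001
+ 1100011111
= 1101001000
Result 1101001000: MSB = 1 → 840 − 1024 = -184.
Addends (after negating the subtrahend) have opposite signs, so signed overflow cannot occur.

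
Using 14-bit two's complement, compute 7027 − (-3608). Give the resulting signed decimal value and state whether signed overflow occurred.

7027 → 01101101110011
-3608 → 11000111101000
Subtract via negate-and-add: invert 11000111101000 + 1 = 00111000011000 (i.e. 3608).
  01101101110011
+ 00111000011000
= 10100110001011
Result 10100110001011: MSB = 1 → 10635 − 16384 = -5749.
Both addends (after negating the subtrahend) are non-negative but the stored result is negative: signed overflow. The true value 7027 − (-3608) = 10635 lies outside [-8192, 8191].

-5749; overflow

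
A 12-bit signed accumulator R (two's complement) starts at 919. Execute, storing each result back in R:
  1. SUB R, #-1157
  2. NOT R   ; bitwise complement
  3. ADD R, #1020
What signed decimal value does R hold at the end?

-1057

Start: R = 919 = 001110010111.
R = 919 − (-1157) = 2076; wraps to -2020 = 100000011100
R = NOT 100000011100 = 011111100011 = 2019
R = 2019 + 1020 = 3039; wraps to -1057 = 101111011111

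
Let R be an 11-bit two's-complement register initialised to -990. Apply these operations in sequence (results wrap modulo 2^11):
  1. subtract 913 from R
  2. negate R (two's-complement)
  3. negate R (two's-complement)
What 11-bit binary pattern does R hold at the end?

00010010001

Start: R = -990 = 10000100010.
R = -990 − 913 = -1903; wraps to 145 = 00010010001
R = −(145) = -145 = 11101101111
R = −(-145) = 145 = 00010010001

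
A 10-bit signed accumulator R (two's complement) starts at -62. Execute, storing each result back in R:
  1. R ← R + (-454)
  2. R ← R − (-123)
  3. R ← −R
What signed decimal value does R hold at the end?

Start: R = -62 = 1111000010.
R = -62 + (-454) = -516; wraps to 508 = 0111111100
R = 508 − (-123) = 631; wraps to -393 = 1001110111
R = −(-393) = 393 = 0110001001

393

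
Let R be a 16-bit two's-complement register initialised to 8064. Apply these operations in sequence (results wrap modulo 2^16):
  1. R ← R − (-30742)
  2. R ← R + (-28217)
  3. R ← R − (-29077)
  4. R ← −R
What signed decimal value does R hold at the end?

25870

Start: R = 8064 = 0001111110000000.
R = 8064 − (-30742) = 38806; wraps to -26730 = 1001011110010110
R = -26730 + (-28217) = -54947; wraps to 10589 = 0010100101011101
R = 10589 − (-29077) = 39666; wraps to -25870 = 1001101011110010
R = −(-25870) = 25870 = 0110010100001110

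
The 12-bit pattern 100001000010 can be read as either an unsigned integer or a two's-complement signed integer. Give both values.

unsigned = 2114, signed = -1982

Unsigned: 100001000010 = 2114.
Signed: MSB=1 → 2114 − 4096 = -1982.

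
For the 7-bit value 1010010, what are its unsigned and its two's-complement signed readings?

unsigned = 82, signed = -46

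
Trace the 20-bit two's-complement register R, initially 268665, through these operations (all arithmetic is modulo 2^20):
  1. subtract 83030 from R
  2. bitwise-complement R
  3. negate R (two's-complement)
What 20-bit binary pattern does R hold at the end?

Start: R = 268665 = 01000001100101111001.
R = 268665 − 83030 = 185635 = 00101101010100100011
R = NOT 00101101010100100011 = 11010010101011011100 = -185636
R = −(-185636) = 185636 = 00101101010100100100

00101101010100100100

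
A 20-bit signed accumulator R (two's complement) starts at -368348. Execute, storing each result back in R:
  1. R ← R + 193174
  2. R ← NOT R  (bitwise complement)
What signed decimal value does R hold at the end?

Start: R = -368348 = 10100110000100100100.
R = -368348 + 193174 = -175174 = 11010101001110111010
R = NOT 11010101001110111010 = 00101010110001000101 = 175173

175173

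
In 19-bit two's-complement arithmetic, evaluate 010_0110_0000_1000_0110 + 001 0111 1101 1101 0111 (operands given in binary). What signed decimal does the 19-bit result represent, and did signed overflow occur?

010_0110_0000_1000_0110 → 0100110000010000110 = 155782 (signed)
001 0111 1101 1101 0111 → 0010111110111010111 = 97751 (signed)
  0100110000010000110
+ 0010111110111010111
= 0111101111001011101
Result 0111101111001011101: MSB = 0 → value 253533.
Both addends are non-negative and so is the stored result: no signed overflow.

253533; no overflow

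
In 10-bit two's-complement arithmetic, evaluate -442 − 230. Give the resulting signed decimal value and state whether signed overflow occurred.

352; overflow

-442 → 1001000110
230 → 0011100110
Subtract via negate-and-add: invert 0011100110 + 1 = 1100011010 (i.e. -230).
  1001000110
+ 1100011010
= 0101100000  (discard carry-out 1)
Result 0101100000: MSB = 0 → value 352.
Both addends (after negating the subtrahend) are negative but the stored result is non-negative: signed overflow. The true value -442 − 230 = -672 lies outside [-512, 511].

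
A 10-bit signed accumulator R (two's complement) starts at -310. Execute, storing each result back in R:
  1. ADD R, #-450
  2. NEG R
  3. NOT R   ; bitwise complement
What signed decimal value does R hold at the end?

263

Start: R = -310 = 1011001010.
R = -310 + (-450) = -760; wraps to 264 = 0100001000
R = −(264) = -264 = 1011111000
R = NOT 1011111000 = 0100000111 = 263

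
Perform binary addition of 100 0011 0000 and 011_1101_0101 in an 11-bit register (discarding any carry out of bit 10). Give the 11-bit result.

  10000110000
+ 01111010101
= 00000000101  (discard carry-out 1)

00000000101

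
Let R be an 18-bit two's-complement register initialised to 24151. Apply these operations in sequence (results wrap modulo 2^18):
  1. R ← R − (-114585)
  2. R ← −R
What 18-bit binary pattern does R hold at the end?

011110001000010000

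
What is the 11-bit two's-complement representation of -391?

|-391| = 391 = 00110000111 in 11 bits.
Invert the bits: 11001111000. Add 1: 11001111001.

11001111001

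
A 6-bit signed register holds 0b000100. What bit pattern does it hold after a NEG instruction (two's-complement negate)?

111100

Invert: 111011. Add 1: 111100.
Check: 000100 = 4, 111100 = -4.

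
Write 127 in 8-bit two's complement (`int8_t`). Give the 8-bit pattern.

127 is non-negative, so write it directly in 8 bits: 01111111.

01111111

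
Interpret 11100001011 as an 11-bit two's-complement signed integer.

-245

MSB is 1, so the value is negative.
Invert: 00011110100. Add 1: 00011110101 = 245. So the value is −245.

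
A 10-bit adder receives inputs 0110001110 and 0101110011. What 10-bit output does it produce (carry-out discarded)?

1100000001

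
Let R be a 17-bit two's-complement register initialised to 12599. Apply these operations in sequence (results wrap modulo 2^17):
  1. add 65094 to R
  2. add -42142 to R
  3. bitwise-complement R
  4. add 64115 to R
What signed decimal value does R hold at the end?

Start: R = 12599 = 00011000100110111.
R = 12599 + 65094 = 77693; wraps to -53379 = 10010111101111101
R = -53379 + (-42142) = -95521; wraps to 35551 = 01000101011011111
R = NOT 01000101011011111 = 10111010100100000 = -35552
R = -35552 + 64115 = 28563 = 00110111110010011

28563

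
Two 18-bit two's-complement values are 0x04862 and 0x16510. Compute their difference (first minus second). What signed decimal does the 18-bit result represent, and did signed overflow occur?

0x04862 = 000100100001100010 = 18530 (signed)
0x16510 = 010110010100010000 = 91408 (signed)
Subtract via negate-and-add: invert 010110010100010000 + 1 = 101001101011110000 (i.e. -91408).
  000100100001100010
+ 101001101011110000
= 101110001101010010
Result 101110001101010010: MSB = 1 → 189266 − 262144 = -72878.
Addends (after negating the subtrahend) have opposite signs, so signed overflow cannot occur.

-72878; no overflow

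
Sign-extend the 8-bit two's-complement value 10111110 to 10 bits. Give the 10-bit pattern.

1110111110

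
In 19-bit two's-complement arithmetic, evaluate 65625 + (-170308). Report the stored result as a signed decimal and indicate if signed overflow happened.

-104683; no overflow

65625 → 0010000000001011001
-170308 → 1010110011010111100
  0010000000001011001
+ 1010110011010111100
= 1100110011100010101
Result 1100110011100010101: MSB = 1 → 419605 − 524288 = -104683.
Addends have opposite signs, so signed overflow cannot occur.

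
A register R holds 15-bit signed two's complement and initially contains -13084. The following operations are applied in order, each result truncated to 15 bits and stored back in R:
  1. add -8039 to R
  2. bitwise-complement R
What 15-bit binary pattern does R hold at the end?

Start: R = -13084 = 100110011100100.
R = -13084 + (-8039) = -21123; wraps to 11645 = 010110101111101
R = NOT 010110101111101 = 101001010000010 = -11646

101001010000010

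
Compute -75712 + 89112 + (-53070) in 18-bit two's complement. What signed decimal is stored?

-39670

-75712 + 89112 = 13400 (000011010001011000)
13400 + (-53070) = -39670 (110110010100001010)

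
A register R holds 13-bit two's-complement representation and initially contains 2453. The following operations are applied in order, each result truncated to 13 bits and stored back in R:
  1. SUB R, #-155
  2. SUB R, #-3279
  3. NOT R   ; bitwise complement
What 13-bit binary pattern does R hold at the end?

0100100000000

Start: R = 2453 = 0100110010101.
R = 2453 − (-155) = 2608 = 0101000110000
R = 2608 − (-3279) = 5887; wraps to -2305 = 1011011111111
R = NOT 1011011111111 = 0100100000000 = 2304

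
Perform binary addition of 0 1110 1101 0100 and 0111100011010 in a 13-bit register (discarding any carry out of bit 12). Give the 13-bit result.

  0111011010100
+ 0111100011010
= 1110111101110

1110111101110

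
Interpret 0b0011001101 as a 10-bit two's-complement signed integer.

205

MSB is 0, so the value is non-negative: 0011001101 = 205.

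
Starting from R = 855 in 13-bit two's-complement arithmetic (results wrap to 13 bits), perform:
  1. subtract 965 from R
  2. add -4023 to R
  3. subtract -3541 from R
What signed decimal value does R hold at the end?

-592

Start: R = 855 = 0001101010111.
R = 855 − 965 = -110 = 1111110010010
R = -110 + (-4023) = -4133; wraps to 4059 = 0111111011011
R = 4059 − (-3541) = 7600; wraps to -592 = 1110110110000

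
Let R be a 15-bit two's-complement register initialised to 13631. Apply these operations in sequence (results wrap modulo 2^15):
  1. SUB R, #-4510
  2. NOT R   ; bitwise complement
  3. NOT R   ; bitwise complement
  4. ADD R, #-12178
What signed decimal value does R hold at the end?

5963

Start: R = 13631 = 011010100111111.
R = 13631 − (-4510) = 18141; wraps to -14627 = 100011011011101
R = NOT 100011011011101 = 011100100100010 = 14626
R = NOT 011100100100010 = 100011011011101 = -14627
R = -14627 + (-12178) = -26805; wraps to 5963 = 001011101001011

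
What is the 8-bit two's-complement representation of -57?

11000111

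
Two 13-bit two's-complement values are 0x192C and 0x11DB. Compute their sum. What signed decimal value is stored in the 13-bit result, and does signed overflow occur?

0x192C = 1100100101100 = -1748 (signed)
0x11DB = 1000111011011 = -3621 (signed)
  1100100101100
+ 1000111011011
= 0101100000111  (discard carry-out 1)
Result 0101100000111: MSB = 0 → value 2823.
Both addends are negative but the stored result is non-negative: signed overflow. The true value -1748 + (-3621) = -5369 lies outside [-4096, 4095].

2823; overflow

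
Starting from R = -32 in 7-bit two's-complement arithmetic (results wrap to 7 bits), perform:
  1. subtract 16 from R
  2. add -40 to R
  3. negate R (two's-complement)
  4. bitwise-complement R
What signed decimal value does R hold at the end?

39

Start: R = -32 = 1100000.
R = -32 − 16 = -48 = 1010000
R = -48 + (-40) = -88; wraps to 40 = 0101000
R = −(40) = -40 = 1011000
R = NOT 1011000 = 0100111 = 39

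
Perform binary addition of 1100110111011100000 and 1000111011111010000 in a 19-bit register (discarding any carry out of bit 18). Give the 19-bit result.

  1100110111011100000
+ 1000111011111010000
= 0101110011010110000  (discard carry-out 1)

0101110011010110000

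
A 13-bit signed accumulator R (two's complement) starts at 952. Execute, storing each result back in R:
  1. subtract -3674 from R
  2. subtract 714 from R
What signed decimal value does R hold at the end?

Start: R = 952 = 0001110111000.
R = 952 − (-3674) = 4626; wraps to -3566 = 1001000010010
R = -3566 − 714 = -4280; wraps to 3912 = 0111101001000

3912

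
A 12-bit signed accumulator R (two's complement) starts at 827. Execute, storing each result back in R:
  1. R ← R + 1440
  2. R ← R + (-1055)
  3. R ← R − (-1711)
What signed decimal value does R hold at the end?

Start: R = 827 = 001100111011.
R = 827 + 1440 = 2267; wraps to -1829 = 100011011011
R = -1829 + (-1055) = -2884; wraps to 1212 = 010010111100
R = 1212 − (-1711) = 2923; wraps to -1173 = 101101101011

-1173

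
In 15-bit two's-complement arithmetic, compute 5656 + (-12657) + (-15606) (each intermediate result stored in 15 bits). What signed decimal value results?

5656 + (-12657) = -7001 (110010010100111)
-7001 + (-15606) = -22607 → wraps to 10161 (010011110110001)

10161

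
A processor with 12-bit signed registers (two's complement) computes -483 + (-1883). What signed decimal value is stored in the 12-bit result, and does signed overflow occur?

1730; overflow

-483 → 111000011101
-1883 → 100010100101
  111000011101
+ 100010100101
= 011011000010  (discard carry-out 1)
Result 011011000010: MSB = 0 → value 1730.
Both addends are negative but the stored result is non-negative: signed overflow. The true value -483 + (-1883) = -2366 lies outside [-2048, 2047].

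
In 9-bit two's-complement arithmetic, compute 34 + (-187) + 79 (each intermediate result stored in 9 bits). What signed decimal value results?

34 + (-187) = -153 (101100111)
-153 + 79 = -74 (110110110)

-74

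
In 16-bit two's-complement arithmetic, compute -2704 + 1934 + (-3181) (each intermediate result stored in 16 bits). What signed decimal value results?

-2704 + 1934 = -770 (1111110011111110)
-770 + (-3181) = -3951 (1111000010010001)

-3951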